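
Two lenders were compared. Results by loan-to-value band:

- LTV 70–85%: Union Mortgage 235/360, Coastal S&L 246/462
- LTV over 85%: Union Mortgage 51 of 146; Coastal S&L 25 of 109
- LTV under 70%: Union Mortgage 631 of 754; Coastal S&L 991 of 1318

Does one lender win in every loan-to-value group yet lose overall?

No

LTV 70–85%: Union Mortgage 235/360 = 65.3%, Coastal S&L 246/462 = 53.2% → Union Mortgage
LTV over 85%: Union Mortgage 51/146 = 34.9%, Coastal S&L 25/109 = 22.9% → Union Mortgage
LTV under 70%: Union Mortgage 631/754 = 83.7%, Coastal S&L 991/1318 = 75.2% → Union Mortgage
Overall: Union Mortgage 917/1260 = 72.8%, Coastal S&L 1262/1889 = 66.8% → Union Mortgage
Union Mortgage wins overall and in every loan-to-value group — no reversal.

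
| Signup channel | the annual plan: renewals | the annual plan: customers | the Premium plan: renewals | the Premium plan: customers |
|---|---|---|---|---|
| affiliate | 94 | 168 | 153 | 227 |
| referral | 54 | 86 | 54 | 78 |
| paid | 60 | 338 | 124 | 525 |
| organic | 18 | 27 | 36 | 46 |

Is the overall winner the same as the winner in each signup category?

Affiliate: the annual plan 94/168 = 56.0%, the Premium plan 153/227 = 67.4% → the Premium plan
Referral: the annual plan 54/86 = 62.8%, the Premium plan 54/78 = 69.2% → the Premium plan
Paid: the annual plan 60/338 = 17.8%, the Premium plan 124/525 = 23.6% → the Premium plan
Organic: the annual plan 18/27 = 66.7%, the Premium plan 36/46 = 78.3% → the Premium plan
Overall: the annual plan 226/619 = 36.5%, the Premium plan 367/876 = 41.9% → the Premium plan
The Premium plan wins overall and in every signup group — no reversal.

Yes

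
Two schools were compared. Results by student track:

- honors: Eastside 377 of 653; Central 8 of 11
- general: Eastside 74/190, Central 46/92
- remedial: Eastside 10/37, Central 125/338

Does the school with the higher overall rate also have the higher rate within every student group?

No

Honors: Eastside 377/653 = 57.7%, Central 8/11 = 72.7% → Central
General: Eastside 74/190 = 38.9%, Central 46/92 = 50.0% → Central
Remedial: Eastside 10/37 = 27.0%, Central 125/338 = 37.0% → Central
Overall: Eastside 461/880 = 52.4%, Central 179/441 = 40.6% → Eastside
Central wins each student group but Eastside wins overall — the comparison reverses. Central's students skew toward remedial, which has a lower base rate.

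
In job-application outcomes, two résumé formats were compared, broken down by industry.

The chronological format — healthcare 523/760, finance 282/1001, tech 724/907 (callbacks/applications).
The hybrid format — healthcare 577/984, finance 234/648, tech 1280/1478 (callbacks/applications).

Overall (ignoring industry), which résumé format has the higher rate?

the hybrid format

Healthcare: the chronological format 523/760 = 68.8%, the hybrid format 577/984 = 58.6% → the chronological format
Finance: the chronological format 282/1001 = 28.2%, the hybrid format 234/648 = 36.1% → the hybrid format
Tech: the chronological format 724/907 = 79.8%, the hybrid format 1280/1478 = 86.6% → the hybrid format
Overall: the chronological format 1529/2668 = 57.3%, the hybrid format 2091/3110 = 67.2% → the hybrid format
(Neither sweeps every industry group, but the hybrid format has the higher pooled rate.)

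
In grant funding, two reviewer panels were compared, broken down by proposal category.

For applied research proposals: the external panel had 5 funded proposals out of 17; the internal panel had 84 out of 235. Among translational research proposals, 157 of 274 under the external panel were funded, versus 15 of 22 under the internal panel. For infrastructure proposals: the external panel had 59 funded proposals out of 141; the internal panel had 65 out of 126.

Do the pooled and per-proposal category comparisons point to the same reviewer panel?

No

Applied research: the external panel 5/17 = 29.4%, the internal panel 84/235 = 35.7% → the internal panel
Translational research: the external panel 157/274 = 57.3%, the internal panel 15/22 = 68.2% → the internal panel
Infrastructure: the external panel 59/141 = 41.8%, the internal panel 65/126 = 51.6% → the internal panel
Overall: the external panel 221/432 = 51.2%, the internal panel 164/383 = 42.8% → the external panel
The internal panel wins each proposal group but the external panel wins overall — the comparison reverses. The internal panel's proposals skew toward applied research, which has a lower base rate.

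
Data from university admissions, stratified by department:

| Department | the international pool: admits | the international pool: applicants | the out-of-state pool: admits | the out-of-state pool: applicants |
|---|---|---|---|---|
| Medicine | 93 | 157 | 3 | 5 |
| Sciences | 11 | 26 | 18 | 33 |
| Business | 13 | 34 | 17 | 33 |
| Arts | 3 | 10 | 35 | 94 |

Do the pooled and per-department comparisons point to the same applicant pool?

Medicine: the international pool 93/157 = 59.2%, the out-of-state pool 3/5 = 60.0% → the out-of-state pool
Sciences: the international pool 11/26 = 42.3%, the out-of-state pool 18/33 = 54.5% → the out-of-state pool
Business: the international pool 13/34 = 38.2%, the out-of-state pool 17/33 = 51.5% → the out-of-state pool
Arts: the international pool 3/10 = 30.0%, the out-of-state pool 35/94 = 37.2% → the out-of-state pool
Overall: the international pool 120/227 = 52.9%, the out-of-state pool 73/165 = 44.2% → the international pool
The out-of-state pool wins each department group but the international pool wins overall — the comparison reverses. The out-of-state pool's applicants skew toward Arts, which has a lower base rate.

No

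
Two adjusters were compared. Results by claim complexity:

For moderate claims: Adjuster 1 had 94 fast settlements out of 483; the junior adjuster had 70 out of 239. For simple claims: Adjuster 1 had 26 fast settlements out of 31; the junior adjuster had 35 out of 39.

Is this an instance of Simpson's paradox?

Moderate: Adjuster 1 94/483 = 19.5%, the junior adjuster 70/239 = 29.3% → the junior adjuster
Simple: Adjuster 1 26/31 = 83.9%, the junior adjuster 35/39 = 89.7% → the junior adjuster
Overall: Adjuster 1 120/514 = 23.3%, the junior adjuster 105/278 = 37.8% → the junior adjuster
The junior adjuster wins overall and in every claim group — no reversal.

No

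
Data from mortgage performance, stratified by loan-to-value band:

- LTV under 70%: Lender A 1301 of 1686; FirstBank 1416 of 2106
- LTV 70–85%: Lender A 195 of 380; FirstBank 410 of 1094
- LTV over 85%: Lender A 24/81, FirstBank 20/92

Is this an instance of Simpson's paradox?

LTV under 70%: Lender A 1301/1686 = 77.2%, FirstBank 1416/2106 = 67.2% → Lender A
LTV 70–85%: Lender A 195/380 = 51.3%, FirstBank 410/1094 = 37.5% → Lender A
LTV over 85%: Lender A 24/81 = 29.6%, FirstBank 20/92 = 21.7% → Lender A
Overall: Lender A 1520/2147 = 70.8%, FirstBank 1846/3292 = 56.1% → Lender A
Lender A wins overall and in every loan-to-value group — no reversal.

No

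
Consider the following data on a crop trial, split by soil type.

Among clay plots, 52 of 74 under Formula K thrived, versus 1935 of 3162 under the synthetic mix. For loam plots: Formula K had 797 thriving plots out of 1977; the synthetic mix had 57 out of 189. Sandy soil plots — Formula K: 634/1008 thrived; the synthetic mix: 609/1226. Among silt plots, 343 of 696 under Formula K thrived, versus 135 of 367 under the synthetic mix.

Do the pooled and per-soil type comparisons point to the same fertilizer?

No

Clay: Formula K 52/74 = 70.3%, the synthetic mix 1935/3162 = 61.2% → Formula K
Loam: Formula K 797/1977 = 40.3%, the synthetic mix 57/189 = 30.2% → Formula K
Sandy soil: Formula K 634/1008 = 62.9%, the synthetic mix 609/1226 = 49.7% → Formula K
Silt: Formula K 343/696 = 49.3%, the synthetic mix 135/367 = 36.8% → Formula K
Overall: Formula K 1826/3755 = 48.6%, the synthetic mix 2736/4944 = 55.3% → the synthetic mix
Formula K wins each soil group but the synthetic mix wins overall — the comparison reverses. Formula K's plots skew toward loam, which has a lower base rate.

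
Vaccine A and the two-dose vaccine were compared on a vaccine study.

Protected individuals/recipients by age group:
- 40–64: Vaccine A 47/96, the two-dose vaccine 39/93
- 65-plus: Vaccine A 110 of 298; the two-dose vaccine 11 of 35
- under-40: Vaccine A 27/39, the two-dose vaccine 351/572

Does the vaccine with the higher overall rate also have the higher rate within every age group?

No

40–64: Vaccine A 47/96 = 49.0%, the two-dose vaccine 39/93 = 41.9% → Vaccine A
65-plus: Vaccine A 110/298 = 36.9%, the two-dose vaccine 11/35 = 31.4% → Vaccine A
Under-40: Vaccine A 27/39 = 69.2%, the two-dose vaccine 351/572 = 61.4% → Vaccine A
Overall: Vaccine A 184/433 = 42.5%, the two-dose vaccine 401/700 = 57.3% → the two-dose vaccine
Vaccine A wins each age group but the two-dose vaccine wins overall — the comparison reverses. Vaccine A's recipients skew toward 65-plus, which has a lower base rate.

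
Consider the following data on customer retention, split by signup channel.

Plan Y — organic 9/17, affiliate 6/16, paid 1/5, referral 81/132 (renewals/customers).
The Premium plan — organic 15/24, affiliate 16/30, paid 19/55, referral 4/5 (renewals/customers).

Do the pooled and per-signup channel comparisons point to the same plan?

Organic: Plan Y 9/17 = 52.9%, the Premium plan 15/24 = 62.5% → the Premium plan
Affiliate: Plan Y 6/16 = 37.5%, the Premium plan 16/30 = 53.3% → the Premium plan
Paid: Plan Y 1/5 = 20.0%, the Premium plan 19/55 = 34.5% → the Premium plan
Referral: Plan Y 81/132 = 61.4%, the Premium plan 4/5 = 80.0% → the Premium plan
Overall: Plan Y 97/170 = 57.1%, the Premium plan 54/114 = 47.4% → Plan Y
The Premium plan wins each signup group but Plan Y wins overall — the comparison reverses. The Premium plan's customers skew toward paid, which has a lower base rate.

No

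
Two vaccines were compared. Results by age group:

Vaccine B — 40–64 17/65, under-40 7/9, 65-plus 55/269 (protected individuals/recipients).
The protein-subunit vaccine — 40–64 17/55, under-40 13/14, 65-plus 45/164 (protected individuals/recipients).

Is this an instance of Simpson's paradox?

40–64: Vaccine B 17/65 = 26.2%, the protein-subunit vaccine 17/55 = 30.9% → the protein-subunit vaccine
Under-40: Vaccine B 7/9 = 77.8%, the protein-subunit vaccine 13/14 = 92.9% → the protein-subunit vaccine
65-plus: Vaccine B 55/269 = 20.4%, the protein-subunit vaccine 45/164 = 27.4% → the protein-subunit vaccine
Overall: Vaccine B 79/343 = 23.0%, the protein-subunit vaccine 75/233 = 32.2% → the protein-subunit vaccine
The protein-subunit vaccine wins overall and in every age group — no reversal.

No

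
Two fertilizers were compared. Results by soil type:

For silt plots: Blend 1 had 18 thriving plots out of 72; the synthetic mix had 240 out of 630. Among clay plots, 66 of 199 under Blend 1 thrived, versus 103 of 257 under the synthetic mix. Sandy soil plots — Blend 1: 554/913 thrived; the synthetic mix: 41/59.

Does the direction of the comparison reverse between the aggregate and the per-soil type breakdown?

Yes

Silt: Blend 1 18/72 = 25.0%, the synthetic mix 240/630 = 38.1% → the synthetic mix
Clay: Blend 1 66/199 = 33.2%, the synthetic mix 103/257 = 40.1% → the synthetic mix
Sandy soil: Blend 1 554/913 = 60.7%, the synthetic mix 41/59 = 69.5% → the synthetic mix
Overall: Blend 1 638/1184 = 53.9%, the synthetic mix 384/946 = 40.6% → Blend 1
The synthetic mix wins each soil group but Blend 1 wins overall — the comparison reverses. The synthetic mix's plots skew toward silt, which has a lower base rate.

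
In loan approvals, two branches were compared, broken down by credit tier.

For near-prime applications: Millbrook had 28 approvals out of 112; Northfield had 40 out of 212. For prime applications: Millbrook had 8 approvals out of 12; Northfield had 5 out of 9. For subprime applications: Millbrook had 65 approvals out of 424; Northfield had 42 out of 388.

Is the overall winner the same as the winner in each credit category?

Near-prime: Millbrook 28/112 = 25.0%, Northfield 40/212 = 18.9% → Millbrook
Prime: Millbrook 8/12 = 66.7%, Northfield 5/9 = 55.6% → Millbrook
Subprime: Millbrook 65/424 = 15.3%, Northfield 42/388 = 10.8% → Millbrook
Overall: Millbrook 101/548 = 18.4%, Northfield 87/609 = 14.3% → Millbrook
Millbrook wins overall and in every credit group — no reversal.

Yes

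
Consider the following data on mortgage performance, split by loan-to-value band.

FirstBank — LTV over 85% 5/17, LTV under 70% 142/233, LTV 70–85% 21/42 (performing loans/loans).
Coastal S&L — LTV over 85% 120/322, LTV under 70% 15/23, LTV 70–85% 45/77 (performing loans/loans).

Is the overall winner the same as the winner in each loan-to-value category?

No

LTV over 85%: FirstBank 5/17 = 29.4%, Coastal S&L 120/322 = 37.3% → Coastal S&L
LTV under 70%: FirstBank 142/233 = 60.9%, Coastal S&L 15/23 = 65.2% → Coastal S&L
LTV 70–85%: FirstBank 21/42 = 50.0%, Coastal S&L 45/77 = 58.4% → Coastal S&L
Overall: FirstBank 168/292 = 57.5%, Coastal S&L 180/422 = 42.7% → FirstBank
Coastal S&L wins each loan-to-value group but FirstBank wins overall — the comparison reverses. Coastal S&L's loans skew toward LTV over 85%, which has a lower base rate.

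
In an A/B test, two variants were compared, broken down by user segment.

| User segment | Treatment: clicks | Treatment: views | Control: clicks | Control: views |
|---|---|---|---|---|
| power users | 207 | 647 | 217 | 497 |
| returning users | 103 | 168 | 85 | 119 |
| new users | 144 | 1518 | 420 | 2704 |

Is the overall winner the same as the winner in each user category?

Yes

Power users: Treatment 207/647 = 32.0%, Control 217/497 = 43.7% → Control
Returning users: Treatment 103/168 = 61.3%, Control 85/119 = 71.4% → Control
New users: Treatment 144/1518 = 9.5%, Control 420/2704 = 15.5% → Control
Overall: Treatment 454/2333 = 19.5%, Control 722/3320 = 21.7% → Control
Control wins overall and in every user group — no reversal.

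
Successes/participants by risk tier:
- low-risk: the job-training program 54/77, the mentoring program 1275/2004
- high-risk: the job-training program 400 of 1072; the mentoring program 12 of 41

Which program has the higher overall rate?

Low-risk: the job-training program 54/77 = 70.1%, the mentoring program 1275/2004 = 63.6% → the job-training program
High-risk: the job-training program 400/1072 = 37.3%, the mentoring program 12/41 = 29.3% → the job-training program
Overall: the job-training program 454/1149 = 39.5%, the mentoring program 1287/2045 = 62.9% → the mentoring program
(The job-training program wins every risk group but the mentoring program wins overall — the job-training program's participants skew toward the low-rate high-risk group.)

the mentoring program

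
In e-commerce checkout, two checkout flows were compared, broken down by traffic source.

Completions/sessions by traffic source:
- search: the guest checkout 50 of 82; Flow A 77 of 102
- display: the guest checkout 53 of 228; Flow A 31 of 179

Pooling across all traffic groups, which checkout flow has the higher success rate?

Search: the guest checkout 50/82 = 61.0%, Flow A 77/102 = 75.5% → Flow A
Display: the guest checkout 53/228 = 23.2%, Flow A 31/179 = 17.3% → the guest checkout
Overall: the guest checkout 103/310 = 33.2%, Flow A 108/281 = 38.4% → Flow A
(Neither sweeps every traffic group, but Flow A has the higher pooled rate.)

Flow A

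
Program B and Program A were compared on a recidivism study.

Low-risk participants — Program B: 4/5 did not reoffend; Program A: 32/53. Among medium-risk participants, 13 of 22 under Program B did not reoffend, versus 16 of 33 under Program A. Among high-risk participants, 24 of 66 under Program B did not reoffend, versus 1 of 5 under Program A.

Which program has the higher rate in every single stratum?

Program B

Low-risk: Program B 4/5 = 80.0%, Program A 32/53 = 60.4% → Program B
Medium-risk: Program B 13/22 = 59.1%, Program A 16/33 = 48.5% → Program B
High-risk: Program B 24/66 = 36.4%, Program A 1/5 = 20.0% → Program B
Program B has the higher rate in all 3 groups.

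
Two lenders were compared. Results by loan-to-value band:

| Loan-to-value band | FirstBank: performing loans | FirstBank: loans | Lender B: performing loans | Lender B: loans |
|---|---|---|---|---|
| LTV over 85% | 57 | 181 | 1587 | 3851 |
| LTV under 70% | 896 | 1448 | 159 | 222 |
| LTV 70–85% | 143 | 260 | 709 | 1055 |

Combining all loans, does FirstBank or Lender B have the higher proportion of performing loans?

LTV over 85%: FirstBank 57/181 = 31.5%, Lender B 1587/3851 = 41.2% → Lender B
LTV under 70%: FirstBank 896/1448 = 61.9%, Lender B 159/222 = 71.6% → Lender B
LTV 70–85%: FirstBank 143/260 = 55.0%, Lender B 709/1055 = 67.2% → Lender B
Overall: FirstBank 1096/1889 = 58.0%, Lender B 2455/5128 = 47.9% → FirstBank
(Lender B wins every loan-to-value group but FirstBank wins overall — Lender B's loans skew toward the low-rate LTV over 85% group.)

FirstBank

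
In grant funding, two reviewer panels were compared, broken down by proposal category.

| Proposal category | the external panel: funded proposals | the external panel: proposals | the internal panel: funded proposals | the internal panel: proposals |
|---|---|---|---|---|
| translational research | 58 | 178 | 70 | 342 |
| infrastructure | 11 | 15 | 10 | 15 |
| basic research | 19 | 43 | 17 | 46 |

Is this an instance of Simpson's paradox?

No

Translational research: the external panel 58/178 = 32.6%, the internal panel 70/342 = 20.5% → the external panel
Infrastructure: the external panel 11/15 = 73.3%, the internal panel 10/15 = 66.7% → the external panel
Basic research: the external panel 19/43 = 44.2%, the internal panel 17/46 = 37.0% → the external panel
Overall: the external panel 88/236 = 37.3%, the internal panel 97/403 = 24.1% → the external panel
The external panel wins overall and in every proposal group — no reversal.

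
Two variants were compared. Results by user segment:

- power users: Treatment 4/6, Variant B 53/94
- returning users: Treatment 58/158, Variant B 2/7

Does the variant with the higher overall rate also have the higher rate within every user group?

No

Power users: Treatment 4/6 = 66.7%, Variant B 53/94 = 56.4% → Treatment
Returning users: Treatment 58/158 = 36.7%, Variant B 2/7 = 28.6% → Treatment
Overall: Treatment 62/164 = 37.8%, Variant B 55/101 = 54.5% → Variant B
Treatment wins each user group but Variant B wins overall — the comparison reverses. Treatment's views skew toward returning users, which has a lower base rate.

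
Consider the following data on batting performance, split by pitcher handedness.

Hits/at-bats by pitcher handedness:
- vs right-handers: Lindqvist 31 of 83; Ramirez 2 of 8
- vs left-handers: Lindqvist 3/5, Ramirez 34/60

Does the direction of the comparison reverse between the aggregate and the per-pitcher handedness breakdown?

Yes

Vs right-handers: Lindqvist 31/83 = 37.3%, Ramirez 2/8 = 25.0% → Lindqvist
Vs left-handers: Lindqvist 3/5 = 60.0%, Ramirez 34/60 = 56.7% → Lindqvist
Overall: Lindqvist 34/88 = 38.6%, Ramirez 36/68 = 52.9% → Ramirez
Lindqvist wins each pitcher group but Ramirez wins overall — the comparison reverses. Lindqvist's at-bats skew toward vs right-handers, which has a lower base rate.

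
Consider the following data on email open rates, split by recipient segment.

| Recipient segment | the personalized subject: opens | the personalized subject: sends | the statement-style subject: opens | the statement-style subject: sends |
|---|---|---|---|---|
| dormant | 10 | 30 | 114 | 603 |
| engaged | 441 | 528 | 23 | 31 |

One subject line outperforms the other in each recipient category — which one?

Dormant: the personalized subject 10/30 = 33.3%, the statement-style subject 114/603 = 18.9% → the personalized subject
Engaged: the personalized subject 441/528 = 83.5%, the statement-style subject 23/31 = 74.2% → the personalized subject
The personalized subject has the higher rate in both groups.

the personalized subject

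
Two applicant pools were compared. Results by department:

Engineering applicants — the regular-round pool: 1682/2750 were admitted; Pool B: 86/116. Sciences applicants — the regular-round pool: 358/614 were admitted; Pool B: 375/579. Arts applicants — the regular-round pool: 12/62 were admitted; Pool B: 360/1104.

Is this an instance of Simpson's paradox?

Engineering: the regular-round pool 1682/2750 = 61.2%, Pool B 86/116 = 74.1% → Pool B
Sciences: the regular-round pool 358/614 = 58.3%, Pool B 375/579 = 64.8% → Pool B
Arts: the regular-round pool 12/62 = 19.4%, Pool B 360/1104 = 32.6% → Pool B
Overall: the regular-round pool 2052/3426 = 59.9%, Pool B 821/1799 = 45.6% → the regular-round pool
Pool B wins each department group but the regular-round pool wins overall — the comparison reverses. Pool B's applicants skew toward Arts, which has a lower base rate.

Yes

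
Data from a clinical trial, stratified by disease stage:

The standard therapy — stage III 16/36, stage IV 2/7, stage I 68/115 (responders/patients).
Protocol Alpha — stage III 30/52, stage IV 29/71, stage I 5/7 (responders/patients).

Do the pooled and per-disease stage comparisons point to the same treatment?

No

Stage III: the standard therapy 16/36 = 44.4%, Protocol Alpha 30/52 = 57.7% → Protocol Alpha
Stage IV: the standard therapy 2/7 = 28.6%, Protocol Alpha 29/71 = 40.8% → Protocol Alpha
Stage I: the standard therapy 68/115 = 59.1%, Protocol Alpha 5/7 = 71.4% → Protocol Alpha
Overall: the standard therapy 86/158 = 54.4%, Protocol Alpha 64/130 = 49.2% → the standard therapy
Protocol Alpha wins each disease group but the standard therapy wins overall — the comparison reverses. Protocol Alpha's patients skew toward stage IV, which has a lower base rate.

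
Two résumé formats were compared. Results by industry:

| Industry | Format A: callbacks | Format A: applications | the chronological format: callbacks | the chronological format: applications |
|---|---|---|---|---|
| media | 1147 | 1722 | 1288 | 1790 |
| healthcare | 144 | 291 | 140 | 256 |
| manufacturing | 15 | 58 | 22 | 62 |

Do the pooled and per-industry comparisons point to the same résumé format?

Media: Format A 1147/1722 = 66.6%, the chronological format 1288/1790 = 72.0% → the chronological format
Healthcare: Format A 144/291 = 49.5%, the chronological format 140/256 = 54.7% → the chronological format
Manufacturing: Format A 15/58 = 25.9%, the chronological format 22/62 = 35.5% → the chronological format
Overall: Format A 1306/2071 = 63.1%, the chronological format 1450/2108 = 68.8% → the chronological format
The chronological format wins overall and in every industry group — no reversal.

Yes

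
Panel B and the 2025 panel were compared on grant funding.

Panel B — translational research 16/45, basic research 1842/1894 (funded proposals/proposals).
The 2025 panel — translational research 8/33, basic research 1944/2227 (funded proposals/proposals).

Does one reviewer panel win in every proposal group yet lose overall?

Translational research: Panel B 16/45 = 35.6%, the 2025 panel 8/33 = 24.2% → Panel B
Basic research: Panel B 1842/1894 = 97.3%, the 2025 panel 1944/2227 = 87.3% → Panel B
Overall: Panel B 1858/1939 = 95.8%, the 2025 panel 1952/2260 = 86.4% → Panel B
Panel B wins overall and in every proposal group — no reversal.

No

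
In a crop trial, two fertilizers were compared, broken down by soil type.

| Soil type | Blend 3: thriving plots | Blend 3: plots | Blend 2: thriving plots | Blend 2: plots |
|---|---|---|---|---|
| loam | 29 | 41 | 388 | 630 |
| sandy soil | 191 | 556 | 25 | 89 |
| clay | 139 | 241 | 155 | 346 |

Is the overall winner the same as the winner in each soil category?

Loam: Blend 3 29/41 = 70.7%, Blend 2 388/630 = 61.6% → Blend 3
Sandy soil: Blend 3 191/556 = 34.4%, Blend 2 25/89 = 28.1% → Blend 3
Clay: Blend 3 139/241 = 57.7%, Blend 2 155/346 = 44.8% → Blend 3
Overall: Blend 3 359/838 = 42.8%, Blend 2 568/1065 = 53.3% → Blend 2
Blend 3 wins each soil group but Blend 2 wins overall — the comparison reverses. Blend 3's plots skew toward sandy soil, which has a lower base rate.

No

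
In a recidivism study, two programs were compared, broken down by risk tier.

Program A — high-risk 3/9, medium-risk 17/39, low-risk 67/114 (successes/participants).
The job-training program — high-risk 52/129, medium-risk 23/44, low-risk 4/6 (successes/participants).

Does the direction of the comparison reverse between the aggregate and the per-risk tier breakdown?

High-risk: Program A 3/9 = 33.3%, the job-training program 52/129 = 40.3% → the job-training program
Medium-risk: Program A 17/39 = 43.6%, the job-training program 23/44 = 52.3% → the job-training program
Low-risk: Program A 67/114 = 58.8%, the job-training program 4/6 = 66.7% → the job-training program
Overall: Program A 87/162 = 53.7%, the job-training program 79/179 = 44.1% → Program A
The job-training program wins each risk group but Program A wins overall — the comparison reverses. The job-training program's participants skew toward high-risk, which has a lower base rate.

Yes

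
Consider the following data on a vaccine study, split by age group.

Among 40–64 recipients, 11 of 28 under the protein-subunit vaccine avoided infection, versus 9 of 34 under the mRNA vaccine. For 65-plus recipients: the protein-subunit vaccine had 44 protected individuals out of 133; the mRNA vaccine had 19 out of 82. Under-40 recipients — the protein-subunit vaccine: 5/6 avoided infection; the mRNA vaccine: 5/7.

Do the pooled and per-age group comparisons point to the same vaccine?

Yes

40–64: the protein-subunit vaccine 11/28 = 39.3%, the mRNA vaccine 9/34 = 26.5% → the protein-subunit vaccine
65-plus: the protein-subunit vaccine 44/133 = 33.1%, the mRNA vaccine 19/82 = 23.2% → the protein-subunit vaccine
Under-40: the protein-subunit vaccine 5/6 = 83.3%, the mRNA vaccine 5/7 = 71.4% → the protein-subunit vaccine
Overall: the protein-subunit vaccine 60/167 = 35.9%, the mRNA vaccine 33/123 = 26.8% → the protein-subunit vaccine
The protein-subunit vaccine wins overall and in every age group — no reversal.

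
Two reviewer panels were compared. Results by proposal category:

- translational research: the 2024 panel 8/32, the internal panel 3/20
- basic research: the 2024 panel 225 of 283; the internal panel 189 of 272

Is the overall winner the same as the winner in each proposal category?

Yes

Translational research: the 2024 panel 8/32 = 25.0%, the internal panel 3/20 = 15.0% → the 2024 panel
Basic research: the 2024 panel 225/283 = 79.5%, the internal panel 189/272 = 69.5% → the 2024 panel
Overall: the 2024 panel 233/315 = 74.0%, the internal panel 192/292 = 65.8% → the 2024 panel
The 2024 panel wins overall and in every proposal group — no reversal.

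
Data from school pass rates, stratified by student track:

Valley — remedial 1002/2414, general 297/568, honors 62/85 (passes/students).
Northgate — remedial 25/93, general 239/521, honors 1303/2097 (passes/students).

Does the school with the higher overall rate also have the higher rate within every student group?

Remedial: Valley 1002/2414 = 41.5%, Northgate 25/93 = 26.9% → Valley
General: Valley 297/568 = 52.3%, Northgate 239/521 = 45.9% → Valley
Honors: Valley 62/85 = 72.9%, Northgate 1303/2097 = 62.1% → Valley
Overall: Valley 1361/3067 = 44.4%, Northgate 1567/2711 = 57.8% → Northgate
Valley wins each student group but Northgate wins overall — the comparison reverses. Valley's students skew toward remedial, which has a lower base rate.

No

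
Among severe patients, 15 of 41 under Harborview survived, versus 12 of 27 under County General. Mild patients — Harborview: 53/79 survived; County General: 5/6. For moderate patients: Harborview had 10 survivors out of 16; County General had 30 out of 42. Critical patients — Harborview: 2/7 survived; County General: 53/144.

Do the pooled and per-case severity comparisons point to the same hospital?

Severe: Harborview 15/41 = 36.6%, County General 12/27 = 44.4% → County General
Mild: Harborview 53/79 = 67.1%, County General 5/6 = 83.3% → County General
Moderate: Harborview 10/16 = 62.5%, County General 30/42 = 71.4% → County General
Critical: Harborview 2/7 = 28.6%, County General 53/144 = 36.8% → County General
Overall: Harborview 80/143 = 55.9%, County General 100/219 = 45.7% → Harborview
County General wins each case group but Harborview wins overall — the comparison reverses. County General's patients skew toward critical, which has a lower base rate.

No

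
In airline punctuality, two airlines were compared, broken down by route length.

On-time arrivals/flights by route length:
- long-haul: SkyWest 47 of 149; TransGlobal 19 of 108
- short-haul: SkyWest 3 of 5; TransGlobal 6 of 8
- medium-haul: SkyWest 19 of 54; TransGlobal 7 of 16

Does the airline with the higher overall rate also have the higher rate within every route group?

No

Long-haul: SkyWest 47/149 = 31.5%, TransGlobal 19/108 = 17.6% → SkyWest
Short-haul: SkyWest 3/5 = 60.0%, TransGlobal 6/8 = 75.0% → TransGlobal
Medium-haul: SkyWest 19/54 = 35.2%, TransGlobal 7/16 = 43.8% → TransGlobal
Overall: SkyWest 69/208 = 33.2%, TransGlobal 32/132 = 24.2% → SkyWest
Neither sweeps: SkyWest wins 1 of 3 groups, TransGlobal wins 2. SkyWest wins overall but not every group — no Simpson reversal.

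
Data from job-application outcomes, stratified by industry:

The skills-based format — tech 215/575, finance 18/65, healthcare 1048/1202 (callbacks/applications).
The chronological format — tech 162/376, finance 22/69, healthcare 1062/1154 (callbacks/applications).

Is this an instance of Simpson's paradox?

Tech: the skills-based format 215/575 = 37.4%, the chronological format 162/376 = 43.1% → the chronological format
Finance: the skills-based format 18/65 = 27.7%, the chronological format 22/69 = 31.9% → the chronological format
Healthcare: the skills-based format 1048/1202 = 87.2%, the chronological format 1062/1154 = 92.0% → the chronological format
Overall: the skills-based format 1281/1842 = 69.5%, the chronological format 1246/1599 = 77.9% → the chronological format
The chronological format wins overall and in every industry group — no reversal.

No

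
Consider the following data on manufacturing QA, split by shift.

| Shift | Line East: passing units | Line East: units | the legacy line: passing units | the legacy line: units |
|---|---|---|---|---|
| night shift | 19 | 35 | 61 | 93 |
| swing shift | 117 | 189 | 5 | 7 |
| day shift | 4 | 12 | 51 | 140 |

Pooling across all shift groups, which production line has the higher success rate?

Night shift: Line East 19/35 = 54.3%, the legacy line 61/93 = 65.6% → the legacy line
Swing shift: Line East 117/189 = 61.9%, the legacy line 5/7 = 71.4% → the legacy line
Day shift: Line East 4/12 = 33.3%, the legacy line 51/140 = 36.4% → the legacy line
Overall: Line East 140/236 = 59.3%, the legacy line 117/240 = 48.8% → Line East
(The legacy line wins every shift group but Line East wins overall — the legacy line's units skew toward the low-rate day shift group.)

Line East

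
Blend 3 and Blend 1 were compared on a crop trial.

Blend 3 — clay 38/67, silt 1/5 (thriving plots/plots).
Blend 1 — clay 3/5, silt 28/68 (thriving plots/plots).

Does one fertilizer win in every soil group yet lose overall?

Clay: Blend 3 38/67 = 56.7%, Blend 1 3/5 = 60.0% → Blend 1
Silt: Blend 3 1/5 = 20.0%, Blend 1 28/68 = 41.2% → Blend 1
Overall: Blend 3 39/72 = 54.2%, Blend 1 31/73 = 42.5% → Blend 3
Blend 1 wins each soil group but Blend 3 wins overall — the comparison reverses. Blend 1's plots skew toward silt, which has a lower base rate.

Yes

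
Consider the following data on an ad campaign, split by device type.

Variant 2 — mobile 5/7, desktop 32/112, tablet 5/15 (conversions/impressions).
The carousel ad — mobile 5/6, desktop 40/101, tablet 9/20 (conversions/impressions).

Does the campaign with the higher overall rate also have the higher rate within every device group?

Yes

Mobile: Variant 2 5/7 = 71.4%, the carousel ad 5/6 = 83.3% → the carousel ad
Desktop: Variant 2 32/112 = 28.6%, the carousel ad 40/101 = 39.6% → the carousel ad
Tablet: Variant 2 5/15 = 33.3%, the carousel ad 9/20 = 45.0% → the carousel ad
Overall: Variant 2 42/134 = 31.3%, the carousel ad 54/127 = 42.5% → the carousel ad
The carousel ad wins overall and in every device group — no reversal.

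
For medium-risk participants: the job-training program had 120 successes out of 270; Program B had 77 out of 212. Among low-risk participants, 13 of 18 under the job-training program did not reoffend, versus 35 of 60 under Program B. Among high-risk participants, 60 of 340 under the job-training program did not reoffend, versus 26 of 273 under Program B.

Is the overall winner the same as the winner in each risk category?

Medium-risk: the job-training program 120/270 = 44.4%, Program B 77/212 = 36.3% → the job-training program
Low-risk: the job-training program 13/18 = 72.2%, Program B 35/60 = 58.3% → the job-training program
High-risk: the job-training program 60/340 = 17.6%, Program B 26/273 = 9.5% → the job-training program
Overall: the job-training program 193/628 = 30.7%, Program B 138/545 = 25.3% → the job-training program
The job-training program wins overall and in every risk group — no reversal.

Yes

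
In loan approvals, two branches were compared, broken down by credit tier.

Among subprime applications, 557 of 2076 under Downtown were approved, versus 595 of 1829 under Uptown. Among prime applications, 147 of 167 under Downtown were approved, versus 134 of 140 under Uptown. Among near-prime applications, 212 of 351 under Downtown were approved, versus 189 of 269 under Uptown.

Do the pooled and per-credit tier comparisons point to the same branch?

Yes

Subprime: Downtown 557/2076 = 26.8%, Uptown 595/1829 = 32.5% → Uptown
Prime: Downtown 147/167 = 88.0%, Uptown 134/140 = 95.7% → Uptown
Near-prime: Downtown 212/351 = 60.4%, Uptown 189/269 = 70.3% → Uptown
Overall: Downtown 916/2594 = 35.3%, Uptown 918/2238 = 41.0% → Uptown
Uptown wins overall and in every credit group — no reversal.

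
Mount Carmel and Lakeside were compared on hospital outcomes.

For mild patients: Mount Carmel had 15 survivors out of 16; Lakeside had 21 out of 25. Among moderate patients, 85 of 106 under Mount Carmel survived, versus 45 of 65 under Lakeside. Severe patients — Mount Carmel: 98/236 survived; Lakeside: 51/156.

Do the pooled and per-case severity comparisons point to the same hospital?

Mild: Mount Carmel 15/16 = 93.8%, Lakeside 21/25 = 84.0% → Mount Carmel
Moderate: Mount Carmel 85/106 = 80.2%, Lakeside 45/65 = 69.2% → Mount Carmel
Severe: Mount Carmel 98/236 = 41.5%, Lakeside 51/156 = 32.7% → Mount Carmel
Overall: Mount Carmel 198/358 = 55.3%, Lakeside 117/246 = 47.6% → Mount Carmel
Mount Carmel wins overall and in every case group — no reversal.

Yes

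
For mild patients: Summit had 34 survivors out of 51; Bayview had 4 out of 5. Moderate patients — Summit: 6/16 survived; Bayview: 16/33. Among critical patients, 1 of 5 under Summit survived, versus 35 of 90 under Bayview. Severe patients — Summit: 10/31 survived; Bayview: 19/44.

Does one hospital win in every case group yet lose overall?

Yes

Mild: Summit 34/51 = 66.7%, Bayview 4/5 = 80.0% → Bayview
Moderate: Summit 6/16 = 37.5%, Bayview 16/33 = 48.5% → Bayview
Critical: Summit 1/5 = 20.0%, Bayview 35/90 = 38.9% → Bayview
Severe: Summit 10/31 = 32.3%, Bayview 19/44 = 43.2% → Bayview
Overall: Summit 51/103 = 49.5%, Bayview 74/172 = 43.0% → Summit
Bayview wins each case group but Summit wins overall — the comparison reverses. Bayview's patients skew toward critical, which has a lower base rate.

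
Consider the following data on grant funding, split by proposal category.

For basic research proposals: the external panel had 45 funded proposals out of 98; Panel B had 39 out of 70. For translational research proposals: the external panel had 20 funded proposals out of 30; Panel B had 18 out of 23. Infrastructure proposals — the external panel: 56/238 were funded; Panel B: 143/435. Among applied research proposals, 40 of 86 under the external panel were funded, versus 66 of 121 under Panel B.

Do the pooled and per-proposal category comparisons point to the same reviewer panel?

Basic research: the external panel 45/98 = 45.9%, Panel B 39/70 = 55.7% → Panel B
Translational research: the external panel 20/30 = 66.7%, Panel B 18/23 = 78.3% → Panel B
Infrastructure: the external panel 56/238 = 23.5%, Panel B 143/435 = 32.9% → Panel B
Applied research: the external panel 40/86 = 46.5%, Panel B 66/121 = 54.5% → Panel B
Overall: the external panel 161/452 = 35.6%, Panel B 266/649 = 41.0% → Panel B
Panel B wins overall and in every proposal group — no reversal.

Yes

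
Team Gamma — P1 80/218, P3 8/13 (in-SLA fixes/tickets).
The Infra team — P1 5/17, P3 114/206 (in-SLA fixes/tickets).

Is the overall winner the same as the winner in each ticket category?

P1: Team Gamma 80/218 = 36.7%, the Infra team 5/17 = 29.4% → Team Gamma
P3: Team Gamma 8/13 = 61.5%, the Infra team 114/206 = 55.3% → Team Gamma
Overall: Team Gamma 88/231 = 38.1%, the Infra team 119/223 = 53.4% → the Infra team
Team Gamma wins each ticket group but the Infra team wins overall — the comparison reverses. Team Gamma's tickets skew toward P1, which has a lower base rate.

No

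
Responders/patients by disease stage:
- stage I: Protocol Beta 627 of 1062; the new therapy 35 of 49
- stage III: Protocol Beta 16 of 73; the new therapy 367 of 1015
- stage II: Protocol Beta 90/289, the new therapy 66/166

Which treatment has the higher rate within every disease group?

the new therapy

Stage I: Protocol Beta 627/1062 = 59.0%, the new therapy 35/49 = 71.4% → the new therapy
Stage III: Protocol Beta 16/73 = 21.9%, the new therapy 367/1015 = 36.2% → the new therapy
Stage II: Protocol Beta 90/289 = 31.1%, the new therapy 66/166 = 39.8% → the new therapy
The new therapy has the higher rate in all 3 groups.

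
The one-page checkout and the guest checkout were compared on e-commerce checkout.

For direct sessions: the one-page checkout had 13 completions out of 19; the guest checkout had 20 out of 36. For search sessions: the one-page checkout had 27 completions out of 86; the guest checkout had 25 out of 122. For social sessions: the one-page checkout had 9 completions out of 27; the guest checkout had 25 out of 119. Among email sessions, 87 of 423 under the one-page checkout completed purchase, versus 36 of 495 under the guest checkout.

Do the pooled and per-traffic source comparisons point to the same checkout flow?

Yes

Direct: the one-page checkout 13/19 = 68.4%, the guest checkout 20/36 = 55.6% → the one-page checkout
Search: the one-page checkout 27/86 = 31.4%, the guest checkout 25/122 = 20.5% → the one-page checkout
Social: the one-page checkout 9/27 = 33.3%, the guest checkout 25/119 = 21.0% → the one-page checkout
Email: the one-page checkout 87/423 = 20.6%, the guest checkout 36/495 = 7.3% → the one-page checkout
Overall: the one-page checkout 136/555 = 24.5%, the guest checkout 106/772 = 13.7% → the one-page checkout
The one-page checkout wins overall and in every traffic group — no reversal.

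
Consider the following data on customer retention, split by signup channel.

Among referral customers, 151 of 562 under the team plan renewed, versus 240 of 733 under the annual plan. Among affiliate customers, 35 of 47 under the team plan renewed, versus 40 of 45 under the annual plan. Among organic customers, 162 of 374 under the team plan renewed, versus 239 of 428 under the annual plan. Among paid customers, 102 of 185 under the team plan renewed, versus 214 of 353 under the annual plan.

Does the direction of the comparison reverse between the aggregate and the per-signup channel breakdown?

No

Referral: the team plan 151/562 = 26.9%, the annual plan 240/733 = 32.7% → the annual plan
Affiliate: the team plan 35/47 = 74.5%, the annual plan 40/45 = 88.9% → the annual plan
Organic: the team plan 162/374 = 43.3%, the annual plan 239/428 = 55.8% → the annual plan
Paid: the team plan 102/185 = 55.1%, the annual plan 214/353 = 60.6% → the annual plan
Overall: the team plan 450/1168 = 38.5%, the annual plan 733/1559 = 47.0% → the annual plan
The annual plan wins overall and in every signup group — no reversal.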